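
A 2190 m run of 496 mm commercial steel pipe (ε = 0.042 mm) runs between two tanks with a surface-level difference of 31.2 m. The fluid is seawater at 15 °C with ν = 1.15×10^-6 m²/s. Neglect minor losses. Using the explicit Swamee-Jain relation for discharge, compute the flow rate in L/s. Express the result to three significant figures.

Q ≈ 635 L/s

Swamee-Jain (Type II): Q = -0.965·√(gD⁵h_f/L)·ln[ε/(3.7D) + √(3.17ν²L/(gD³h_f))]
√(gD⁵h_f/L) = √(9.81·0.496⁵·31.2/2190) = 0.06477
ε/(3.7D) = 2.29×10^-5; √(3.17ν²L/(gD³h_f)) = 1.57×10^-5
Q = -0.965·0.06477·ln(3.856×10^-5) = 0.6353 m³/s
Check: V = 3.29 m/s, Re = 1.42×10^6, f = 0.01290, h_f = 31.4 m ≈ 31.2 m ✓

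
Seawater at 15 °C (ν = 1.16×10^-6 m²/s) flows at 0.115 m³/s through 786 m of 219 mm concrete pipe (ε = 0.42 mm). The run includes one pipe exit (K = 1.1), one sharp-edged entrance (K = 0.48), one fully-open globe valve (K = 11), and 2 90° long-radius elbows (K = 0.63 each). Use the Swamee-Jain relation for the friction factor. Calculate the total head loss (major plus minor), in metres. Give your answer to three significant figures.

H_L ≈ 46.8 m

V = 4Q/(πD²) = 3.053 m/s; V²/2g = 0.4751 m
Re = 5.76×10^5, ε/D = 0.00192 → f = 0.02360 (Swamee-Jain)
Major: h_f = f(L/D)·V²/2g = 0.02360·3589·0.4751 = 40.23 m
Minor: ΣK = 13.8; h_m = ΣK·V²/2g = 6.575 m
Total H_L = 40.23 + 6.575 = 46.80 m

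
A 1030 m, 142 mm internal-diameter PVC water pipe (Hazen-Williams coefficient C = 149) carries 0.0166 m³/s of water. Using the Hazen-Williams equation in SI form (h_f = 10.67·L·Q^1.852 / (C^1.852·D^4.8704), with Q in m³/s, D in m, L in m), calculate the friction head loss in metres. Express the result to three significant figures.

h_f ≈ 7.06 m

h_f = 10.67·1030·0.0166^1.852 / (149^1.852·0.142^4.8704) = 7.057 m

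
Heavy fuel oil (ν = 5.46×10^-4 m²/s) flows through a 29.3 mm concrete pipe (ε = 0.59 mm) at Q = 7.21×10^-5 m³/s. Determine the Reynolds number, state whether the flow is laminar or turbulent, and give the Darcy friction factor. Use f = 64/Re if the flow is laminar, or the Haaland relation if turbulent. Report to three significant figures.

Re ≈ 5.74; laminar; f = 64/Re ≈ 11.2

V = 4Q/(πD²) = 0.1069 m/s
Re = VD/ν = 0.1069·0.0293/5.46×10^-4 = 5.74
Re < 2300 → laminar → f = 64/Re = 11.15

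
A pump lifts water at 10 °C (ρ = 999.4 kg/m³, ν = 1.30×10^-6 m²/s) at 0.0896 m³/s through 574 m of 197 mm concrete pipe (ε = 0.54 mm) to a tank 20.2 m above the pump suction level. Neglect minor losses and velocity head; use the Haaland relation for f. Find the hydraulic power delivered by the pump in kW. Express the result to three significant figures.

V = 4Q/(πD²) = 2.940 m/s; Re = 4.45×10^5; ε/D = 0.00274; f = 0.02586
h_f = f(L/D)V²/2g = 33.18 m
Total head H = z + h_f = 20.2 + 33.18 = 53.38 m
P_hyd = ρgQH = 999.4·9.81·0.0896·53.38 = 46.89 kW

P_hyd ≈ 46.9 kW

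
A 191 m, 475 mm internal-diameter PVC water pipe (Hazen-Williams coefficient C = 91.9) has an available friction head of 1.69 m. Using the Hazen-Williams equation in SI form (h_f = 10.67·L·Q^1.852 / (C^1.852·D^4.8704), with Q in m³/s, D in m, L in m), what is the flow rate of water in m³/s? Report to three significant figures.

Q ≈ 0.281 m³/s

Rearranging: Q = [h_f·C^1.852·D^4.8704 / (10.67·L)]^(1/1.852)
Q = [1.69·91.9^1.852·0.475^4.8704 / (10.67·191)]^0.540 = 0.2814 m³/s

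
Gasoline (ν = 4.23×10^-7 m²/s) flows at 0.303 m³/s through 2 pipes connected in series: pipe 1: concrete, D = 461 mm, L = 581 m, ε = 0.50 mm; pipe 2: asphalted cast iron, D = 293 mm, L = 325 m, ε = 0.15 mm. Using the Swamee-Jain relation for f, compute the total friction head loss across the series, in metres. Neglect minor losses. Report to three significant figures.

Pipe 1: V = 1.815 m/s, Re = 1.98×10^6, ε/D = 0.00108, f = 0.02023, h_1 = f(L/D)V²/2g = 4.283 m
Pipe 2: V = 4.494 m/s, Re = 3.11×10^6, ε/D = 5.12×10^-4, f = 0.01701, h_2 = f(L/D)V²/2g = 19.42 m
Series → Q common, losses add: H = Σh = 23.70 m

H ≈ 23.7 m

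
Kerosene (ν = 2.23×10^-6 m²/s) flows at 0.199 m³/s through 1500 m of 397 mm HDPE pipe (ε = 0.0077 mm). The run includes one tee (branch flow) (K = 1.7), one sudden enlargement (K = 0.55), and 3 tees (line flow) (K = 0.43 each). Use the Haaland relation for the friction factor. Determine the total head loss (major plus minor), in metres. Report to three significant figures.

H_L ≈ 7.75 m

V = 4Q/(πD²) = 1.608 m/s; V²/2g = 0.1317 m
Re = 2.86×10^5, ε/D = 1.94×10^-5 → f = 0.01463 (Haaland)
Major: h_f = f(L/D)·V²/2g = 0.01463·3778·0.1317 = 7.279 m
Minor: ΣK = 3.54; h_m = ΣK·V²/2g = 0.4663 m
Total H_L = 7.279 + 0.4663 = 7.746 m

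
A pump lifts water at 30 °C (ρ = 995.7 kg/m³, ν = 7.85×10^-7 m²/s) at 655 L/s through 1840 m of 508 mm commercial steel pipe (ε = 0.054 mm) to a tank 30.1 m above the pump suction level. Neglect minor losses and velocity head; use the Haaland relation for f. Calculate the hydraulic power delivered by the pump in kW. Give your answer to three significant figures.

V = 4Q/(πD²) = 3.232 m/s; Re = 2.09×10^6; ε/D = 1.06×10^-4; f = 0.01282
h_f = f(L/D)V²/2g = 24.71 m
Total head H = z + h_f = 30.1 + 24.71 = 54.81 m
P_hyd = ρgQH = 995.7·9.81·0.655·54.81 = 350.7 kW

P_hyd ≈ 351 kW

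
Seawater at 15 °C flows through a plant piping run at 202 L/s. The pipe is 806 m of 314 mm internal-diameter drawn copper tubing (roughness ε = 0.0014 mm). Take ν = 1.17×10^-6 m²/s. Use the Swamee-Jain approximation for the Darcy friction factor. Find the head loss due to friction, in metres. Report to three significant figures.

V = 4Q/(πD²) = 4·0.202/(π·0.314²) = 2.609 m/s
Re = VD/ν = 2.609·0.314/1.17×10^-6 = 7.00×10^5 → turbulent
ε/D = 0.0014/314 = 4.46×10^-6
Swamee-Jain: f = 0.01243
h_f = f(L/D)V²/(2g) = 0.01243·(806/0.314)·2.609²/(2·9.81) = 11.06 m

h_f ≈ 11.1 m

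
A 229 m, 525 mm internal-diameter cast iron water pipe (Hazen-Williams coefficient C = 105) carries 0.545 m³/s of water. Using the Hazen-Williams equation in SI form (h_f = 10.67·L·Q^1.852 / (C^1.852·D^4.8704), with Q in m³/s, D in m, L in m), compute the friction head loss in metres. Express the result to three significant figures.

h_f ≈ 3.31 m

h_f = 10.67·229·0.545^1.852 / (105^1.852·0.525^4.8704) = 3.307 m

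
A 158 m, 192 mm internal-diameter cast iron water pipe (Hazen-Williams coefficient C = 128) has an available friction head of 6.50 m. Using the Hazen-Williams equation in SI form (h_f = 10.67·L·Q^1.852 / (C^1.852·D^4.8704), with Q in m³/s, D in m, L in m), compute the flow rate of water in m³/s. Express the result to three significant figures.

Q ≈ 0.0830 m³/s

Rearranging: Q = [h_f·C^1.852·D^4.8704 / (10.67·L)]^(1/1.852)
Q = [6.50·128^1.852·0.192^4.8704 / (10.67·158)]^0.540 = 0.08299 m³/s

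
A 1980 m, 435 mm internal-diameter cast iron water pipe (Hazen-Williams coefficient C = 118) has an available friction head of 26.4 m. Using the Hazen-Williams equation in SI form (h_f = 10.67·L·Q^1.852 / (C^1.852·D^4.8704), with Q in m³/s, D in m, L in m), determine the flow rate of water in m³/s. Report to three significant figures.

Rearranging: Q = [h_f·C^1.852·D^4.8704 / (10.67·L)]^(1/1.852)
Q = [26.4·118^1.852·0.435^4.8704 / (10.67·1980)]^0.540 = 0.3577 m³/s

Q ≈ 0.358 m³/s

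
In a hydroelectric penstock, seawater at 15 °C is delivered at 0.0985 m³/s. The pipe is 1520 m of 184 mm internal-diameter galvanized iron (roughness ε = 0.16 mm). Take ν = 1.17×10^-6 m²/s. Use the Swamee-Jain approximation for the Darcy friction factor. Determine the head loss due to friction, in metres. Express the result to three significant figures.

h_f ≈ 114 m

V = 4Q/(πD²) = 4·0.0985/(π·0.184²) = 3.704 m/s
Re = VD/ν = 3.704·0.184/1.17×10^-6 = 5.83×10^5 → turbulent
ε/D = 0.16/184 = 8.70×10^-4
Swamee-Jain: f = 0.01967
h_f = f(L/D)V²/(2g) = 0.01967·(1520/0.184)·3.704²/(2·9.81) = 113.6 m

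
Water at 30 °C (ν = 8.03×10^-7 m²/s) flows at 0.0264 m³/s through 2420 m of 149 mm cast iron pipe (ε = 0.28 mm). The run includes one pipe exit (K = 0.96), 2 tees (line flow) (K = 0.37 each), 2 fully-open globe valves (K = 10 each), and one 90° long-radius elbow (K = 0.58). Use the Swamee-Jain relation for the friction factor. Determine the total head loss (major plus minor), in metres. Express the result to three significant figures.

H_L ≈ 47.9 m

V = 4Q/(πD²) = 1.514 m/s; V²/2g = 0.1168 m
Re = 2.81×10^5, ε/D = 0.00188 → f = 0.02386 (Swamee-Jain)
Major: h_f = f(L/D)·V²/2g = 0.02386·16242·0.1168 = 45.28 m
Minor: ΣK = 22.3; h_m = ΣK·V²/2g = 2.603 m
Total H_L = 45.28 + 2.603 = 47.88 m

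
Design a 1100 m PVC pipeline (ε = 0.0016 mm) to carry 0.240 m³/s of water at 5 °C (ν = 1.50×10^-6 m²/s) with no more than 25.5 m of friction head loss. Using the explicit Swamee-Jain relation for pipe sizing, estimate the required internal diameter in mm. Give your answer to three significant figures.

Swamee-Jain (Type III): D = 0.66·[ε^1.25·(LQ²/(gh_f))^4.75 + ν·Q^9.4·(L/(gh_f))^5.2]^0.04
LQ²/(gh_f) = 0.2533; L/(gh_f) = 4.397
Term 1 = ε^1.25·(…)^4.75 = 8.36×10^-11; Term 2 = ν·Q^9.4·(…)^5.2 = 4.95×10^-9
D = 0.66·(8.36×10^-11 + 4.95×10^-9)^0.04 = 0.3073 m = 307 mm
Check: V = 3.24 m/s, Re = 6.63×10^5, f = 0.01256, h_f = 24.0 m ≈ 25.5 m ✓

D ≈ 307 mm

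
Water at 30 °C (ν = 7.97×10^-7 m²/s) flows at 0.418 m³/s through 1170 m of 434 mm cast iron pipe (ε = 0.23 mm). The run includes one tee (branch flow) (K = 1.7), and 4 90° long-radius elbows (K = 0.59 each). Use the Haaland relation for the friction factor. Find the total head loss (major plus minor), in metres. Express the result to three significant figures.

H_L ≈ 20.6 m

V = 4Q/(πD²) = 2.826 m/s; V²/2g = 0.4069 m
Re = 1.54×10^6, ε/D = 5.30×10^-4 → f = 0.01723 (Haaland)
Major: h_f = f(L/D)·V²/2g = 0.01723·2696·0.4069 = 18.90 m
Minor: ΣK = 4.06; h_m = ΣK·V²/2g = 1.652 m
Total H_L = 18.90 + 1.652 = 20.56 m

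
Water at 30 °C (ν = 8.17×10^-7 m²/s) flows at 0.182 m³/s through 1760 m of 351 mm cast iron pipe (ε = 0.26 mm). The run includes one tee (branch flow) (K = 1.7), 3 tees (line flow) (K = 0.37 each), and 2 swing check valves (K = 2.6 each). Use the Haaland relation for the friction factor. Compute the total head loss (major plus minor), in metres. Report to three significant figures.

V = 4Q/(πD²) = 1.881 m/s; V²/2g = 0.1803 m
Re = 8.08×10^5, ε/D = 7.41×10^-4 → f = 0.01872 (Haaland)
Major: h_f = f(L/D)·V²/2g = 0.01872·5014·0.1803 = 16.93 m
Minor: ΣK = 8.01; h_m = ΣK·V²/2g = 1.444 m
Total H_L = 16.93 + 1.444 = 18.37 m

H_L ≈ 18.4 m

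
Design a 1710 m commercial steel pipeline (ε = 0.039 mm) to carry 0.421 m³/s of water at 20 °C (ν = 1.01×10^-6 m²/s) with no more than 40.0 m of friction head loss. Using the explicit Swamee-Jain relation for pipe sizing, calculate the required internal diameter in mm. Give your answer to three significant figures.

D ≈ 386 mm

Swamee-Jain (Type III): D = 0.66·[ε^1.25·(LQ²/(gh_f))^4.75 + ν·Q^9.4·(L/(gh_f))^5.2]^0.04
LQ²/(gh_f) = 0.7724; L/(gh_f) = 4.358
Term 1 = ε^1.25·(…)^4.75 = 9.04×10^-7; Term 2 = ν·Q^9.4·(…)^5.2 = 6.26×10^-7
D = 0.66·(9.04×10^-7 + 6.26×10^-7)^0.04 = 0.3863 m = 386 mm
Check: V = 3.59 m/s, Re = 1.37×10^6, f = 0.01320, h_f = 38.4 m ≈ 40.0 m ✓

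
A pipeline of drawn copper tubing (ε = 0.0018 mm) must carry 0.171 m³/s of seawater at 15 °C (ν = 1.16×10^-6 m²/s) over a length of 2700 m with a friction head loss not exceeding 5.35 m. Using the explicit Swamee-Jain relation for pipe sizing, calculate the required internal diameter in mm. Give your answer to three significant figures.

D ≈ 447 mm

Swamee-Jain (Type III): D = 0.66·[ε^1.25·(LQ²/(gh_f))^4.75 + ν·Q^9.4·(L/(gh_f))^5.2]^0.04
LQ²/(gh_f) = 1.504; L/(gh_f) = 51.44
Term 1 = ε^1.25·(…)^4.75 = 4.59×10^-7; Term 2 = ν·Q^9.4·(…)^5.2 = 5.67×10^-5
D = 0.66·(4.59×10^-7 + 5.67×10^-5)^0.04 = 0.4465 m = 447 mm
Check: V = 1.09 m/s, Re = 4.20×10^5, f = 0.01357, h_f = 4.99 m ≈ 5.35 m ✓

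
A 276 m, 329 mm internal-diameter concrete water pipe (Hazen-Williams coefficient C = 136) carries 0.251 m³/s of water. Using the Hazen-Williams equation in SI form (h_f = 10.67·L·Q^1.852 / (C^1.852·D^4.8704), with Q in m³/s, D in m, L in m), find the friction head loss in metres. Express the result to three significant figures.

h_f ≈ 5.72 m

h_f = 10.67·276·0.251^1.852 / (136^1.852·0.329^4.8704) = 5.720 m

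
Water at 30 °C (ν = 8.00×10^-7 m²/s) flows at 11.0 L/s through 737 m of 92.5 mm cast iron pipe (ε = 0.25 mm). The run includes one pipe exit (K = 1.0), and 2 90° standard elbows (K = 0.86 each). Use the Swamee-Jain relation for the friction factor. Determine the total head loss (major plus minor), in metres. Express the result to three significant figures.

H_L ≈ 29.1 m

V = 4Q/(πD²) = 1.637 m/s; V²/2g = 0.1366 m
Re = 1.89×10^5, ε/D = 0.00270 → f = 0.02636 (Swamee-Jain)
Major: h_f = f(L/D)·V²/2g = 0.02636·7968·0.1366 = 28.68 m
Minor: ΣK = 2.72; h_m = ΣK·V²/2g = 0.3715 m
Total H_L = 28.68 + 0.3715 = 29.06 m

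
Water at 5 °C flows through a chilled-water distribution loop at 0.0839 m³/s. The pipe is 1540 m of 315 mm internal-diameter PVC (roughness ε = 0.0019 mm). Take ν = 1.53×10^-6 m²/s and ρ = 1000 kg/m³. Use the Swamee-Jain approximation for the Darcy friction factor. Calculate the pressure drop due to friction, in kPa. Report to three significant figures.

V = 4Q/(πD²) = 4·0.0839/(π·0.315²) = 1.077 m/s
Re = VD/ν = 1.077·0.315/1.53×10^-6 = 2.22×10^5 → turbulent
ε/D = 0.0019/315 = 6.03×10^-6
Swamee-Jain: f = 0.01528
h_f = f(L/D)V²/(2g) = 0.01528·(1540/0.315)·1.077²/(2·9.81) = 4.414 m
Δp = ρg·h_f = 1000·9.81·4.414 = 43.31 kPa

Δp ≈ 43.3 kPa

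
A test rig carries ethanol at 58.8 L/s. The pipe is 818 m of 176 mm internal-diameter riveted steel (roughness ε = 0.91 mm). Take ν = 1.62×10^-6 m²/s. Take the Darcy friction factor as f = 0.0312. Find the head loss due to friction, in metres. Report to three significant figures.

V = 4Q/(πD²) = 4·0.0588/(π·0.176²) = 2.417 m/s
h_f = f(L/D)V²/(2g) = 0.03120·(818/0.176)·2.417²/(2·9.81) = 43.17 m

h_f ≈ 43.2 m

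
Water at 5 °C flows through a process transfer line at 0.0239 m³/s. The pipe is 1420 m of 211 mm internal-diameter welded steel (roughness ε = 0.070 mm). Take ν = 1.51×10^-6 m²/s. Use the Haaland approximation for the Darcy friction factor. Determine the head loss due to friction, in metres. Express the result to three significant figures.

V = 4Q/(πD²) = 4·0.0239/(π·0.211²) = 0.6835 m/s
Re = VD/ν = 0.6835·0.211/1.51×10^-6 = 9.55×10^4 → turbulent
ε/D = 0.070/211 = 3.32×10^-4
Haaland: f = 0.01947
h_f = f(L/D)V²/(2g) = 0.01947·(1420/0.211)·0.6835²/(2·9.81) = 3.120 m

h_f ≈ 3.12 m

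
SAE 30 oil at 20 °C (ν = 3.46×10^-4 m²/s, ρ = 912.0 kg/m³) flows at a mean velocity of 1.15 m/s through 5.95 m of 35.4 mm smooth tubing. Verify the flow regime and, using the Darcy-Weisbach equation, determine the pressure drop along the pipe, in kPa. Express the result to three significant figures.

Δp ≈ 55.1 kPa

Re = VD/ν = 1.15·0.03540/3.46×10^-4 = 118 → laminar (Re < 2300)
f = 64/Re = 0.5439
h_f = f(L/D)V²/(2g) = 0.5439·(5.95/0.03540)·1.15²/(2·9.81) = 6.163 m
Δp = ρg·h_f = 912.0·9.81·6.163 = 55.14 kPa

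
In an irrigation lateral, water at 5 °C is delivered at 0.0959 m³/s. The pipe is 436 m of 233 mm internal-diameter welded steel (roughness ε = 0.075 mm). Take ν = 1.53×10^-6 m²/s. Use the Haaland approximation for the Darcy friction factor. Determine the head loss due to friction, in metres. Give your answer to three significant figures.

V = 4Q/(πD²) = 4·0.0959/(π·0.233²) = 2.249 m/s
Re = VD/ν = 2.249·0.233/1.53×10^-6 = 3.43×10^5 → turbulent
ε/D = 0.075/233 = 3.22×10^-4
Haaland: f = 0.01677
h_f = f(L/D)V²/(2g) = 0.01677·(436/0.233)·2.249²/(2·9.81) = 8.090 m

h_f ≈ 8.09 m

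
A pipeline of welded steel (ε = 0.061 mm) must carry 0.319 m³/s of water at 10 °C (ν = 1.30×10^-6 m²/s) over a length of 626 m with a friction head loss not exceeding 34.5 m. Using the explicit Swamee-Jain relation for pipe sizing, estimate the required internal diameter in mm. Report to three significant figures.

Swamee-Jain (Type III): D = 0.66·[ε^1.25·(LQ²/(gh_f))^4.75 + ν·Q^9.4·(L/(gh_f))^5.2]^0.04
LQ²/(gh_f) = 0.1882; L/(gh_f) = 1.850
Term 1 = ε^1.25·(…)^4.75 = 1.93×10^-9; Term 2 = ν·Q^9.4·(…)^5.2 = 6.89×10^-10
D = 0.66·(1.93×10^-9 + 6.89×10^-10)^0.04 = 0.2994 m = 299 mm
Check: V = 4.53 m/s, Re = 1.04×10^6, f = 0.01478, h_f = 32.3 m ≈ 34.5 m ✓

D ≈ 299 mm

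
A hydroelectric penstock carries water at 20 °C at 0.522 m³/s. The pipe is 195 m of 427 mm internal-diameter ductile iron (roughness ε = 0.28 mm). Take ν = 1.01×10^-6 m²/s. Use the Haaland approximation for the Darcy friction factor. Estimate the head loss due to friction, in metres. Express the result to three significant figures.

V = 4Q/(πD²) = 4·0.522/(π·0.427²) = 3.645 m/s
Re = VD/ν = 3.645·0.427/1.01×10^-6 = 1.54×10^6 → turbulent
ε/D = 0.28/427 = 6.56×10^-4
Haaland: f = 0.01804
h_f = f(L/D)V²/(2g) = 0.01804·(195/0.427)·3.645²/(2·9.81) = 5.578 m

h_f ≈ 5.58 m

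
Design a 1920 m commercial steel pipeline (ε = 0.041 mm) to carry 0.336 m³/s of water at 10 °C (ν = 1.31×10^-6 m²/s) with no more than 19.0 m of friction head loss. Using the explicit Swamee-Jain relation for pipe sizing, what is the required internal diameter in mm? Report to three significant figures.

D ≈ 424 mm

Swamee-Jain (Type III): D = 0.66·[ε^1.25·(LQ²/(gh_f))^4.75 + ν·Q^9.4·(L/(gh_f))^5.2]^0.04
LQ²/(gh_f) = 1.163; L/(gh_f) = 10.30
Term 1 = ε^1.25·(…)^4.75 = 6.72×10^-6; Term 2 = ν·Q^9.4·(…)^5.2 = 8.55×10^-6
D = 0.66·(6.72×10^-6 + 8.55×10^-6)^0.04 = 0.4235 m = 424 mm
Check: V = 2.38 m/s, Re = 7.71×10^5, f = 0.01378, h_f = 18.1 m ≈ 19.0 m ✓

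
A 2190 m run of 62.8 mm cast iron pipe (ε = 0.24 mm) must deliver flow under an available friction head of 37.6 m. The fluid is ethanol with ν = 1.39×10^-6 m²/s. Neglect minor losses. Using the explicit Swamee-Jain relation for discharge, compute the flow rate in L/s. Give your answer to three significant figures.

Q ≈ 2.57 L/s

Swamee-Jain (Type II): Q = -0.965·√(gD⁵h_f/L)·ln[ε/(3.7D) + √(3.17ν²L/(gD³h_f))]
√(gD⁵h_f/L) = √(9.81·0.0628⁵·37.6/2190) = 4.056×10^-4
ε/(3.7D) = 0.00103; √(3.17ν²L/(gD³h_f)) = 3.83×10^-4
Q = -0.965·4.056×10^-4·ln(0.001416) = 0.002568 m³/s
Check: V = 0.829 m/s, Re = 3.75×10^4, f = 0.03117, h_f = 38.1 m ≈ 37.6 m ✓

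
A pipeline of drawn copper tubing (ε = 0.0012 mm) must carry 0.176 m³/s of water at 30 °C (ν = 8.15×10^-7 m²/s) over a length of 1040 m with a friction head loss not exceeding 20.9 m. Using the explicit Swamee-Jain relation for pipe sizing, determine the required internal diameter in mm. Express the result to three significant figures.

D ≈ 275 mm

Swamee-Jain (Type III): D = 0.66·[ε^1.25·(LQ²/(gh_f))^4.75 + ν·Q^9.4·(L/(gh_f))^5.2]^0.04
LQ²/(gh_f) = 0.1571; L/(gh_f) = 5.072
Term 1 = ε^1.25·(…)^4.75 = 6.04×10^-12; Term 2 = ν·Q^9.4·(…)^5.2 = 3.06×10^-10
D = 0.66·(6.04×10^-12 + 3.06×10^-10)^0.04 = 0.2750 m = 275 mm
Check: V = 2.96 m/s, Re = 1.00×10^6, f = 0.01172, h_f = 19.8 m ≈ 20.9 m ✓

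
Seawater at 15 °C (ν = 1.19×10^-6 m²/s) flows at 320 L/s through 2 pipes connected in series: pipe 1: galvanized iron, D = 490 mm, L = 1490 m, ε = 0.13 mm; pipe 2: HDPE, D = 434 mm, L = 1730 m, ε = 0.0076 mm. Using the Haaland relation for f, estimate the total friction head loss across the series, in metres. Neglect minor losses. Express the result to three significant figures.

H ≈ 18.7 m

Pipe 1: V = 1.697 m/s, Re = 6.99×10^5, ε/D = 2.65×10^-4, f = 0.01554, h_1 = f(L/D)V²/2g = 6.937 m
Pipe 2: V = 2.163 m/s, Re = 7.89×10^5, ε/D = 1.75×10^-5, f = 0.01234, h_2 = f(L/D)V²/2g = 11.73 m
Series → Q common, losses add: H = Σh = 18.67 m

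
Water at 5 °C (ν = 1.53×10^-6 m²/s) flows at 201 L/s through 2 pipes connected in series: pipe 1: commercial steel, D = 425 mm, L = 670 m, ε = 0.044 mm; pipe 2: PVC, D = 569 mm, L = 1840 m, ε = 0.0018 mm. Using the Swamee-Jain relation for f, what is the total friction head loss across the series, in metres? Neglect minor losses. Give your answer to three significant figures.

Pipe 1: V = 1.417 m/s, Re = 3.94×10^5, ε/D = 1.04×10^-4, f = 0.01493, h_1 = f(L/D)V²/2g = 2.408 m
Pipe 2: V = 0.7905 m/s, Re = 2.94×10^5, ε/D = 3.16×10^-6, f = 0.01447, h_2 = f(L/D)V²/2g = 1.490 m
Series → Q common, losses add: H = Σh = 3.898 m

H ≈ 3.90 m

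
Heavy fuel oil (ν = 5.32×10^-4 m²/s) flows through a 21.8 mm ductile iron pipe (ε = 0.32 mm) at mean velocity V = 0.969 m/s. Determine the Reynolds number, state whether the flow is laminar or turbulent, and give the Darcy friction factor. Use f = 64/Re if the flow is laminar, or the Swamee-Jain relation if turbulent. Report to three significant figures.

Re ≈ 39.7; laminar; f = 64/Re ≈ 1.61

Re = VD/ν = 0.9690·0.0218/5.32×10^-4 = 39.7
Re < 2300 → laminar → f = 64/Re = 1.612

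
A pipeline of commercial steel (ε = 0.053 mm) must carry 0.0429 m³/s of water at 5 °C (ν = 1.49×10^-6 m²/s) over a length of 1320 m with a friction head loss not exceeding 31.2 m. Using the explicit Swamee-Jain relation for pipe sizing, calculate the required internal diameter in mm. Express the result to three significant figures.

Swamee-Jain (Type III): D = 0.66·[ε^1.25·(LQ²/(gh_f))^4.75 + ν·Q^9.4·(L/(gh_f))^5.2]^0.04
LQ²/(gh_f) = 0.007937; L/(gh_f) = 4.313
Term 1 = ε^1.25·(…)^4.75 = 4.77×10^-16; Term 2 = ν·Q^9.4·(…)^5.2 = 4.16×10^-16
D = 0.66·(4.77×10^-16 + 4.16×10^-16)^0.04 = 0.1650 m = 165 mm
Check: V = 2.01 m/s, Re = 2.22×10^5, f = 0.01772, h_f = 29.0 m ≈ 31.2 m ✓

D ≈ 165 mm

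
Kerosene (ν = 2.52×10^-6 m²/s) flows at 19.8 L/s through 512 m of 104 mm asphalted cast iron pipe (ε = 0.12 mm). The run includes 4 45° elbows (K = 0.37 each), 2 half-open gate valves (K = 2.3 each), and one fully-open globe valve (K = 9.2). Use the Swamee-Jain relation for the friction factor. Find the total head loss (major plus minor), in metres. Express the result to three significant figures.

H_L ≈ 35.5 m

V = 4Q/(πD²) = 2.331 m/s; V²/2g = 0.2769 m
Re = 9.62×10^4, ε/D = 0.00115 → f = 0.02294 (Swamee-Jain)
Major: h_f = f(L/D)·V²/2g = 0.02294·4923·0.2769 = 31.27 m
Minor: ΣK = 15.3; h_m = ΣK·V²/2g = 4.231 m
Total H_L = 31.27 + 4.231 = 35.50 m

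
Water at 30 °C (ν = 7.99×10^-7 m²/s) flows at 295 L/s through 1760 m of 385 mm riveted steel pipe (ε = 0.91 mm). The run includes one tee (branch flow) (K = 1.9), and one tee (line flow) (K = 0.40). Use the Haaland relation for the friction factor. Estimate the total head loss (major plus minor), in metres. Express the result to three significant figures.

H_L ≈ 37.7 m

V = 4Q/(πD²) = 2.534 m/s; V²/2g = 0.3273 m
Re = 1.22×10^6, ε/D = 0.00236 → f = 0.02466 (Haaland)
Major: h_f = f(L/D)·V²/2g = 0.02466·4571·0.3273 = 36.90 m
Minor: ΣK = 2.30; h_m = ΣK·V²/2g = 0.7527 m
Total H_L = 36.90 + 0.7527 = 37.65 m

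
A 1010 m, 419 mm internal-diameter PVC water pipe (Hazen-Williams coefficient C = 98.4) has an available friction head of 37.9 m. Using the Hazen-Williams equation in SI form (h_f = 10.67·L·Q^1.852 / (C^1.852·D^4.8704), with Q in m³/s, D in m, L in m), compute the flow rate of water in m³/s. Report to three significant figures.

Rearranging: Q = [h_f·C^1.852·D^4.8704 / (10.67·L)]^(1/1.852)
Q = [37.9·98.4^1.852·0.419^4.8704 / (10.67·1010)]^0.540 = 0.4726 m³/s

Q ≈ 0.473 m³/s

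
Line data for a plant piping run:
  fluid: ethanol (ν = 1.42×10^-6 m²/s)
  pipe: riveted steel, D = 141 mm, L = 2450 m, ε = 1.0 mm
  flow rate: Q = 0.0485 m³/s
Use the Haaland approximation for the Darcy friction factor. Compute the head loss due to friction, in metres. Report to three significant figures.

h_f ≈ 292 m

V = 4Q/(πD²) = 4·0.0485/(π·0.141²) = 3.106 m/s
Re = VD/ν = 3.106·0.141/1.42×10^-6 = 3.08×10^5 → turbulent
ε/D = 1.0/141 = 0.00709
Haaland: f = 0.03415
h_f = f(L/D)V²/(2g) = 0.03415·(2450/0.141)·3.106²/(2·9.81) = 291.8 m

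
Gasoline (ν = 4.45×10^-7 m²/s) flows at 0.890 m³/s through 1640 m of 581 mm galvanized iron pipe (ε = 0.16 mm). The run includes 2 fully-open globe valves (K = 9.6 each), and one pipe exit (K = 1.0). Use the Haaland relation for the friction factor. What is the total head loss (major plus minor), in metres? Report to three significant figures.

H_L ≈ 35.7 m

V = 4Q/(πD²) = 3.357 m/s; V²/2g = 0.5744 m
Re = 4.38×10^6, ε/D = 2.75×10^-4 → f = 0.01486 (Haaland)
Major: h_f = f(L/D)·V²/2g = 0.01486·2823·0.5744 = 24.10 m
Minor: ΣK = 20.2; h_m = ΣK·V²/2g = 11.60 m
Total H_L = 24.10 + 11.60 = 35.70 m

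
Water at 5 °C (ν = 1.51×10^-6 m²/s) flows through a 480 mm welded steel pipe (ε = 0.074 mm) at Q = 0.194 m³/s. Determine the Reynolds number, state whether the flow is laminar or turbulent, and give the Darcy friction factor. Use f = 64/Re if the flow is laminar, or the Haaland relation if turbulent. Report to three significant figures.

Re ≈ 3.41×10^5; turbulent; f ≈ 0.0155

V = 4Q/(πD²) = 1.072 m/s
Re = VD/ν = 1.072·0.480/1.51×10^-6 = 3.41×10^5
Re > 4000 → turbulent; ε/D = 1.54×10^-4
Haaland: f = 0.01546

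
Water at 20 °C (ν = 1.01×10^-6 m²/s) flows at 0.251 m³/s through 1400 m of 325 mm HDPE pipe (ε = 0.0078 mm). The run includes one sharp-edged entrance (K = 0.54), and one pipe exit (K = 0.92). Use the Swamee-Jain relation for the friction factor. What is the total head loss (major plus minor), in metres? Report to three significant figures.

H_L ≈ 25.2 m

V = 4Q/(πD²) = 3.026 m/s; V²/2g = 0.4666 m
Re = 9.74×10^5, ε/D = 2.40×10^-5 → f = 0.01221 (Swamee-Jain)
Major: h_f = f(L/D)·V²/2g = 0.01221·4308·0.4666 = 24.55 m
Minor: ΣK = 1.46; h_m = ΣK·V²/2g = 0.6812 m
Total H_L = 24.55 + 0.6812 = 25.23 m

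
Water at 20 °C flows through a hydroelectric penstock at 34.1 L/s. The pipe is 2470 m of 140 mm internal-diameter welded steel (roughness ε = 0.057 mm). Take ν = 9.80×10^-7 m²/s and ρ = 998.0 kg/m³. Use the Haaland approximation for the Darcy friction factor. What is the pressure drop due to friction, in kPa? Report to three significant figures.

V = 4Q/(πD²) = 4·0.0341/(π·0.140²) = 2.215 m/s
Re = VD/ν = 2.215·0.140/9.80×10^-7 = 3.16×10^5 → turbulent
ε/D = 0.057/140 = 4.07×10^-4
Haaland: f = 0.01744
h_f = f(L/D)V²/(2g) = 0.01744·(2470/0.140)·2.215²/(2·9.81) = 76.97 m
Δp = ρg·h_f = 998.0·9.81·76.97 = 753.6 kPa

Δp ≈ 754 kPa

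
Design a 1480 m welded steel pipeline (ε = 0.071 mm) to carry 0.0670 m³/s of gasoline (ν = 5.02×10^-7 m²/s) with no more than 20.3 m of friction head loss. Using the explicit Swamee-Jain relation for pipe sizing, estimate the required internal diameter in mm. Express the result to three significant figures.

D ≈ 216 mm

Swamee-Jain (Type III): D = 0.66·[ε^1.25·(LQ²/(gh_f))^4.75 + ν·Q^9.4·(L/(gh_f))^5.2]^0.04
LQ²/(gh_f) = 0.03336; L/(gh_f) = 7.432
Term 1 = ε^1.25·(…)^4.75 = 6.30×10^-13; Term 2 = ν·Q^9.4·(…)^5.2 = 1.57×10^-13
D = 0.66·(6.30×10^-13 + 1.57×10^-13)^0.04 = 0.2165 m = 216 mm
Check: V = 1.82 m/s, Re = 7.85×10^5, f = 0.01617, h_f = 18.7 m ≈ 20.3 m ✓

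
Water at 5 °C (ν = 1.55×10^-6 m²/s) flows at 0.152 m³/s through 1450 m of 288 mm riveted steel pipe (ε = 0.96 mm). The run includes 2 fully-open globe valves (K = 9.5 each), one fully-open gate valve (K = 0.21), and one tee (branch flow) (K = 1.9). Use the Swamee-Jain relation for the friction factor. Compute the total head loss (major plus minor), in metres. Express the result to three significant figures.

H_L ≈ 44.1 m

V = 4Q/(πD²) = 2.333 m/s; V²/2g = 0.2775 m
Re = 4.34×10^5, ε/D = 0.00333 → f = 0.02736 (Swamee-Jain)
Major: h_f = f(L/D)·V²/2g = 0.02736·5035·0.2775 = 38.23 m
Minor: ΣK = 21.1; h_m = ΣK·V²/2g = 5.858 m
Total H_L = 38.23 + 5.858 = 44.09 m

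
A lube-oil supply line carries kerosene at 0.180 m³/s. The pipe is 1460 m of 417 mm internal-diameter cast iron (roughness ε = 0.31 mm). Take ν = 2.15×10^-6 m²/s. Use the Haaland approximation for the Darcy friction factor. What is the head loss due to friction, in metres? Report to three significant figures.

V = 4Q/(πD²) = 4·0.180/(π·0.417²) = 1.318 m/s
Re = VD/ν = 1.318·0.417/2.15×10^-6 = 2.56×10^5 → turbulent
ε/D = 0.31/417 = 7.43×10^-4
Haaland: f = 0.01953
h_f = f(L/D)V²/(2g) = 0.01953·(1460/0.417)·1.318²/(2·9.81) = 6.053 m

h_f ≈ 6.05 m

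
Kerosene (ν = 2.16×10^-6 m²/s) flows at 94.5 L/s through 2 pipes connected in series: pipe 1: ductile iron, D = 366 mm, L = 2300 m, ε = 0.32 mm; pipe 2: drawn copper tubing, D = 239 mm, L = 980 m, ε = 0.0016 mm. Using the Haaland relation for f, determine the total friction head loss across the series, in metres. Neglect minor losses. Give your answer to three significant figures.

H ≈ 19.4 m

Pipe 1: V = 0.8982 m/s, Re = 1.52×10^5, ε/D = 8.74×10^-4, f = 0.02077, h_1 = f(L/D)V²/2g = 5.367 m
Pipe 2: V = 2.106 m/s, Re = 2.33×10^5, ε/D = 6.69×10^-6, f = 0.01509, h_2 = f(L/D)V²/2g = 13.99 m
Series → Q common, losses add: H = Σh = 19.36 m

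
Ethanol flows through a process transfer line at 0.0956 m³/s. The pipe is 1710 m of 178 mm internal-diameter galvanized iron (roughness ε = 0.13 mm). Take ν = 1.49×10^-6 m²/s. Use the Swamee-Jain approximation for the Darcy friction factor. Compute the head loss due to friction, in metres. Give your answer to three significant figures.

h_f ≈ 138 m

V = 4Q/(πD²) = 4·0.0956/(π·0.178²) = 3.842 m/s
Re = VD/ν = 3.842·0.178/1.49×10^-6 = 4.59×10^5 → turbulent
ε/D = 0.13/178 = 7.30×10^-4
Swamee-Jain: f = 0.01915
h_f = f(L/D)V²/(2g) = 0.01915·(1710/0.178)·3.842²/(2·9.81) = 138.4 m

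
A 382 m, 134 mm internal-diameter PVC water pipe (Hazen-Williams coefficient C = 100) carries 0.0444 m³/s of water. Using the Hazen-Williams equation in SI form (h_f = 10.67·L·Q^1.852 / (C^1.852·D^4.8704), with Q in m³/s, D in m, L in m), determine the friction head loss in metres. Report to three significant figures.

h_f = 10.67·382·0.0444^1.852 / (100^1.852·0.134^4.8704) = 44.93 m

h_f ≈ 44.9 m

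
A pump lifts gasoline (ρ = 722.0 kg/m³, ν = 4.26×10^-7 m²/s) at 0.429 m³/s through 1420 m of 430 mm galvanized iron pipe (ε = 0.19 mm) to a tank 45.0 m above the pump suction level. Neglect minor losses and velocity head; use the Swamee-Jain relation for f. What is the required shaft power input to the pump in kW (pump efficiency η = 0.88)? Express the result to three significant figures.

V = 4Q/(πD²) = 2.954 m/s; Re = 2.98×10^6; ε/D = 4.42×10^-4; f = 0.01650
h_f = f(L/D)V²/2g = 24.23 m
Total head H = z + h_f = 45.0 + 24.23 = 69.23 m
P_hyd = ρgQH = 722.0·9.81·0.429·69.23 = 210.4 kW
P_shaft = P_hyd/η = 210.4/0.88 = 239.0 kW

P_shaft ≈ 239 kW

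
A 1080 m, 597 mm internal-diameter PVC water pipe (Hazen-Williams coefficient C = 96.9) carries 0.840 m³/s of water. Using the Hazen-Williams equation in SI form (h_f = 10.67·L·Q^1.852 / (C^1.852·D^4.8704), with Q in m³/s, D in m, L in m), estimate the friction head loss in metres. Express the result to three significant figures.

h_f = 10.67·1080·0.840^1.852 / (96.9^1.852·0.597^4.8704) = 21.57 m

h_f ≈ 21.6 m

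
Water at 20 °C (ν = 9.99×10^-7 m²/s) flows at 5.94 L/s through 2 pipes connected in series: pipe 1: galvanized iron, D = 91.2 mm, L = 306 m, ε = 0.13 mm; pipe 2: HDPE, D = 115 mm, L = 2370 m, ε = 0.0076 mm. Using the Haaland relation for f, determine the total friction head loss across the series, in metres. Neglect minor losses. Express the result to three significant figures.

Pipe 1: V = 0.9093 m/s, Re = 8.30×10^4, ε/D = 0.00143, f = 0.02368, h_1 = f(L/D)V²/2g = 3.348 m
Pipe 2: V = 0.5719 m/s, Re = 6.58×10^4, ε/D = 6.61×10^-5, f = 0.01970, h_2 = f(L/D)V²/2g = 6.768 m
Series → Q common, losses add: H = Σh = 10.12 m

H ≈ 10.1 m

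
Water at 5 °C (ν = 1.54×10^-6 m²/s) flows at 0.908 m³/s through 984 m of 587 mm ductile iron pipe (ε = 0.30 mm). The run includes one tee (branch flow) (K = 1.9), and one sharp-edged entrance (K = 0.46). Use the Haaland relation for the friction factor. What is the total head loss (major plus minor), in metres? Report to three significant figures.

H_L ≈ 17.9 m

V = 4Q/(πD²) = 3.355 m/s; V²/2g = 0.5738 m
Re = 1.28×10^6, ε/D = 5.11×10^-4 → f = 0.01716 (Haaland)
Major: h_f = f(L/D)·V²/2g = 0.01716·1676·0.5738 = 16.50 m
Minor: ΣK = 2.36; h_m = ΣK·V²/2g = 1.354 m
Total H_L = 16.50 + 1.354 = 17.86 m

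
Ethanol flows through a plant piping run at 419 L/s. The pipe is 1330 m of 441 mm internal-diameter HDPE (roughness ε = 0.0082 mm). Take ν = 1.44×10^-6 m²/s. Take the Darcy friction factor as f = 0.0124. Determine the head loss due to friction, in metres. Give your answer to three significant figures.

h_f ≈ 14.3 m

V = 4Q/(πD²) = 4·0.419/(π·0.441²) = 2.743 m/s
h_f = f(L/D)V²/(2g) = 0.01240·(1330/0.441)·2.743²/(2·9.81) = 14.34 m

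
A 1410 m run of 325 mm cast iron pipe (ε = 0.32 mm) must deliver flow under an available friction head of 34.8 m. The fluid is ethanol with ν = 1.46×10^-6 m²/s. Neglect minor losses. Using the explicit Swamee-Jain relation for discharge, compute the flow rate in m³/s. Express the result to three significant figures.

Q ≈ 0.232 m³/s

Swamee-Jain (Type II): Q = -0.965·√(gD⁵h_f/L)·ln[ε/(3.7D) + √(3.17ν²L/(gD³h_f))]
√(gD⁵h_f/L) = √(9.81·0.325⁵·34.8/1410) = 0.02963
ε/(3.7D) = 2.66×10^-4; √(3.17ν²L/(gD³h_f)) = 2.85×10^-5
Q = -0.965·0.02963·ln(2.946×10^-4) = 0.2325 m³/s
Check: V = 2.80 m/s, Re = 6.24×10^5, f = 0.02016, h_f = 35.0 m ≈ 34.8 m ✓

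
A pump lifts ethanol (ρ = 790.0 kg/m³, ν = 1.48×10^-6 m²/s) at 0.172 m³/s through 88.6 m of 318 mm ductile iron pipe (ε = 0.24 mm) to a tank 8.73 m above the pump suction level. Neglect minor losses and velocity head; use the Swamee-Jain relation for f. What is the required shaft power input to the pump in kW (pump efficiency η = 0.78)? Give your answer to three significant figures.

V = 4Q/(πD²) = 2.166 m/s; Re = 4.65×10^5; ε/D = 7.55×10^-4; f = 0.01926
h_f = f(L/D)V²/2g = 1.283 m
Total head H = z + h_f = 8.73 + 1.283 = 10.01 m
P_hyd = ρgQH = 790.0·9.81·0.172·10.01 = 13.35 kW
P_shaft = P_hyd/η = 13.35/0.78 = 17.11 kW

P_shaft ≈ 17.1 kW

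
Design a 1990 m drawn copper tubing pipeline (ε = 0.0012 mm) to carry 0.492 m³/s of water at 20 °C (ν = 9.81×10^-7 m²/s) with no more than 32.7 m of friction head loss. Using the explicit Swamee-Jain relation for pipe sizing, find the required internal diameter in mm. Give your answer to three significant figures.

Swamee-Jain (Type III): D = 0.66·[ε^1.25·(LQ²/(gh_f))^4.75 + ν·Q^9.4·(L/(gh_f))^5.2]^0.04
LQ²/(gh_f) = 1.502; L/(gh_f) = 6.203
Term 1 = ε^1.25·(…)^4.75 = 2.74×10^-7; Term 2 = ν·Q^9.4·(…)^5.2 = 1.65×10^-5
D = 0.66·(2.74×10^-7 + 1.65×10^-5)^0.04 = 0.4252 m = 425 mm
Check: V = 3.47 m/s, Re = 1.50×10^6, f = 0.01094, h_f = 31.4 m ≈ 32.7 m ✓

D ≈ 425 mm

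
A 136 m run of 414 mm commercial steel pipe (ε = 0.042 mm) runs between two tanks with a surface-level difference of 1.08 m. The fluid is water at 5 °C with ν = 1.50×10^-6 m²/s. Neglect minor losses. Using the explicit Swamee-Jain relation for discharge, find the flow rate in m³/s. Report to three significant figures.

Q ≈ 0.287 m³/s

Swamee-Jain (Type II): Q = -0.965·√(gD⁵h_f/L)·ln[ε/(3.7D) + √(3.17ν²L/(gD³h_f))]
√(gD⁵h_f/L) = √(9.81·0.414⁵·1.08/136) = 0.03078
ε/(3.7D) = 2.74×10^-5; √(3.17ν²L/(gD³h_f)) = 3.59×10^-5
Q = -0.965·0.03078·ln(6.334×10^-5) = 0.2871 m³/s
Check: V = 2.13 m/s, Re = 5.89×10^5, f = 0.01422, h_f = 1.08 m ≈ 1.08 m ✓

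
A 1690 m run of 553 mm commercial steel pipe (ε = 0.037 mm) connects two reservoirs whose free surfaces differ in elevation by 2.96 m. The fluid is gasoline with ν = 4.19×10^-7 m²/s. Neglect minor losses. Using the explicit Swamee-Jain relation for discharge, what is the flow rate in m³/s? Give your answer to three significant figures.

Q ≈ 0.298 m³/s

Swamee-Jain (Type II): Q = -0.965·√(gD⁵h_f/L)·ln[ε/(3.7D) + √(3.17ν²L/(gD³h_f))]
√(gD⁵h_f/L) = √(9.81·0.553⁵·2.96/1690) = 0.02981
ε/(3.7D) = 1.81×10^-5; √(3.17ν²L/(gD³h_f)) = 1.38×10^-5
Q = -0.965·0.02981·ln(3.192×10^-5) = 0.2978 m³/s
Check: V = 1.24 m/s, Re = 1.64×10^6, f = 0.01243, h_f = 2.98 m ≈ 2.96 m ✓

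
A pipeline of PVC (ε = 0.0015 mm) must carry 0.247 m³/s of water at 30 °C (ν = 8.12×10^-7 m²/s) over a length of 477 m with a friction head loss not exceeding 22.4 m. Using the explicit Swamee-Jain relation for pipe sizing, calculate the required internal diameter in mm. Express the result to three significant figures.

D ≈ 262 mm

Swamee-Jain (Type III): D = 0.66·[ε^1.25·(LQ²/(gh_f))^4.75 + ν·Q^9.4·(L/(gh_f))^5.2]^0.04
LQ²/(gh_f) = 0.1324; L/(gh_f) = 2.171
Term 1 = ε^1.25·(…)^4.75 = 3.54×10^-12; Term 2 = ν·Q^9.4·(…)^5.2 = 8.94×10^-11
D = 0.66·(3.54×10^-12 + 8.94×10^-11)^0.04 = 0.2620 m = 262 mm
Check: V = 4.58 m/s, Re = 1.48×10^6, f = 0.01106, h_f = 21.6 m ≈ 22.4 m ✓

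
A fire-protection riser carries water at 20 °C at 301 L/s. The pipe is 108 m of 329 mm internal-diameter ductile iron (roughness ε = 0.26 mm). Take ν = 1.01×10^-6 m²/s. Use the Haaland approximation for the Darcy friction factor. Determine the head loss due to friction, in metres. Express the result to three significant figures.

V = 4Q/(πD²) = 4·0.301/(π·0.329²) = 3.541 m/s
Re = VD/ν = 3.541·0.329/1.01×10^-6 = 1.15×10^6 → turbulent
ε/D = 0.26/329 = 7.90×10^-4
Haaland: f = 0.01887
h_f = f(L/D)V²/(2g) = 0.01887·(108/0.329)·3.541²/(2·9.81) = 3.958 m

h_f ≈ 3.96 m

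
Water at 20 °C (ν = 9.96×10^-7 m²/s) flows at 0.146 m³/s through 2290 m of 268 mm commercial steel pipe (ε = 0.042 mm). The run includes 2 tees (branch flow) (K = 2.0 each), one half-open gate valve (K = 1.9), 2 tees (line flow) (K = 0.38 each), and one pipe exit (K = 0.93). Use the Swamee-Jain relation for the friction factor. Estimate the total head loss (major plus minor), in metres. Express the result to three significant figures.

H_L ≈ 45.3 m

V = 4Q/(πD²) = 2.588 m/s; V²/2g = 0.3414 m
Re = 6.96×10^5, ε/D = 1.57×10^-4 → f = 0.01465 (Swamee-Jain)
Major: h_f = f(L/D)·V²/2g = 0.01465·8545·0.3414 = 42.74 m
Minor: ΣK = 7.59; h_m = ΣK·V²/2g = 2.591 m
Total H_L = 42.74 + 2.591 = 45.33 m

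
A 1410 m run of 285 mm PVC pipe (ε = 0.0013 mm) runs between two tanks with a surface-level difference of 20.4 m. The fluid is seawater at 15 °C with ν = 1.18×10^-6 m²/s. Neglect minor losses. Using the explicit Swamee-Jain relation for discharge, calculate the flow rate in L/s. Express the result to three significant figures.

Swamee-Jain (Type II): Q = -0.965·√(gD⁵h_f/L)·ln[ε/(3.7D) + √(3.17ν²L/(gD³h_f))]
√(gD⁵h_f/L) = √(9.81·0.285⁵·20.4/1410) = 0.01634
ε/(3.7D) = 1.23×10^-6; √(3.17ν²L/(gD³h_f)) = 3.67×10^-5
Q = -0.965·0.01634·ln(3.789×10^-5) = 0.1605 m³/s
Check: V = 2.52 m/s, Re = 6.08×10^5, f = 0.01273, h_f = 20.3 m ≈ 20.4 m ✓

Q ≈ 160 L/s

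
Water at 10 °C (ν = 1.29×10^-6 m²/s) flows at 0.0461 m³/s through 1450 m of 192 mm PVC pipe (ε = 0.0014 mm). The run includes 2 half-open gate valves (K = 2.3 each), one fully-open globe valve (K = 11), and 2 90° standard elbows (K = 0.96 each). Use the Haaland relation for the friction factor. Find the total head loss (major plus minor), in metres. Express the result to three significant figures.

V = 4Q/(πD²) = 1.592 m/s; V²/2g = 0.1292 m
Re = 2.37×10^5, ε/D = 7.29×10^-6 → f = 0.01505 (Haaland)
Major: h_f = f(L/D)·V²/2g = 0.01505·7552·0.1292 = 14.68 m
Minor: ΣK = 17.5; h_m = ΣK·V²/2g = 2.264 m
Total H_L = 14.68 + 2.264 = 16.95 m

H_L ≈ 16.9 m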